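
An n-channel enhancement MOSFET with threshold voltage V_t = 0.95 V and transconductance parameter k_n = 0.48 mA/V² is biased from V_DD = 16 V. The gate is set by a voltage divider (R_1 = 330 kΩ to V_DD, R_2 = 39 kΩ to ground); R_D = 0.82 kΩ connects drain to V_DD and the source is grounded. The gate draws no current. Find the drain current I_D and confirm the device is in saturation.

V_G = V_DD·R_2/(R_1+R_2) = 16×39/369 = 1.69 V. With the source grounded, V_GS = V_G = 1.69 V.
Assume saturation: I_D = (k_n/2)(V_GS − V_t)² = (0.48/2)×(1.69 − 0.95)² = 0.24×0.741² = 0.132 mA.
V_DS = V_DD − I_D·R_D = 16 − 0.132×0.82 = 15.9 V.
Saturation requires V_DS ≥ V_GS − V_t = 0.741 V; 15.9 ≥ 0.741 ✓.

I_D ≈ 0.13 mA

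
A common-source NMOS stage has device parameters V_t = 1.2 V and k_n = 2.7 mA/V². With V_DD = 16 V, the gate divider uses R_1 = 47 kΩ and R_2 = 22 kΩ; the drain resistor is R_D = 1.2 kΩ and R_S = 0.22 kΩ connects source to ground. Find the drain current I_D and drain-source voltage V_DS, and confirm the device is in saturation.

I_D ≈ 7.2 mA, V_DS ≈ 5.7 V

V_G = V_DD·R_2/(R_1+R_2) = 16×22/69 = 5.1 V.
Assume saturation: I_D = (k_n/2)(V_GS − V_t)² with V_GS = V_G − I_D·R_S = 5.1 − 0.22·I_D.
Substituting gives 0.0653·I_D² − 3.32·I_D + 20.5 = 0, with roots I_D = 7.22 or 43.6 mA.
The root I_D = 43.6 mA gives V_GS = -4.48 V ≤ V_t, so take I_D = 7.22 mA.
Then V_GS = 3.51 V and V_DS = V_DD − I_D(R_D+R_S) = 16 − 7.22×1.42 = 5.75 V.
Saturation requires V_DS ≥ V_GS − V_t = 2.31 V; 5.75 ≥ 2.31 ✓.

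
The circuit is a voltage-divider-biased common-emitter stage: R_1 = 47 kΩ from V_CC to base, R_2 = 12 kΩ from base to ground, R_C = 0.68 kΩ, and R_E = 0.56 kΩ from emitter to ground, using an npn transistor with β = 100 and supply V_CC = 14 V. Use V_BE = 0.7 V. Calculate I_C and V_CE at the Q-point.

I_C ≈ 3.2 mA, V_CE ≈ 10 V

Thevenize the base divider: V_Th = V_CC·R_2/(R_1+R_2) = 14×12/59 = 2.85 V, R_Th = R_1‖R_2 = 9.56 kΩ.
Base-emitter loop: V_Th = I_B·R_Th + V_BE + (β+1)I_B·R_E, so I_B = (2.85 − 0.7) / (9.56 + 101×0.56) = 0.0325 mA.
I_C = β·I_B = 100×0.0325 = 3.25 mA, and I_E = (β+1)I_B = 3.28 mA.
V_CE = V_CC − I_C·R_C − I_E·R_E = 14 − 3.25×0.68 − 3.28×0.56 = 9.95 V.
V_CE = 9.95 V > 0.2 V confirms active-region operation.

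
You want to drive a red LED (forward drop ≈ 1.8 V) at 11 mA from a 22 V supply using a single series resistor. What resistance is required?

R ≈ 1.8 kΩ

The resistor drops V_S − V_D = 22 − 1.8 = 20.2 V at 11 mA.
R = 20.2 V / 11 mA = 1.84 kΩ.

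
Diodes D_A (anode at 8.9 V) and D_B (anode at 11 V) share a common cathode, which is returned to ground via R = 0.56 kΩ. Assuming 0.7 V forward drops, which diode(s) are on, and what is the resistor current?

Only D_B conducts; I_R ≈ 18 mA

Assume both conduct. Then node N would need to be at both 8.9−0.7 = 8.2 V and 11−0.7 = 10.3 V, which is impossible.
Assume only D_B conducts: V_N = 11 − 0.7 = 10.3 V, so I_R = 10.3/0.56 = 18.4 mA.
Check D_A: its anode-to-cathode voltage is 8.9 − 10.3 = -1.4 V < 0.7 V, so it is off. The assumption is consistent.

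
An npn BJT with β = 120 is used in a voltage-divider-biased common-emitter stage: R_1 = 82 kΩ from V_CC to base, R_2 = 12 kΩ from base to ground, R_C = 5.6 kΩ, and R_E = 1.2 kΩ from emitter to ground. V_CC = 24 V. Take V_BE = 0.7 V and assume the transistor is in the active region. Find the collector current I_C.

Thevenize the base divider: V_Th = V_CC·R_2/(R_1+R_2) = 24×12/94 = 3.06 V, R_Th = R_1‖R_2 = 10.5 kΩ.
Base-emitter loop: V_Th = I_B·R_Th + V_BE + (β+1)I_B·R_E, so I_B = (3.06 − 0.7) / (10.5 + 121×1.2) = 0.0152 mA.
I_C = β·I_B = 120×0.0152 = 1.82 mA, and I_E = (β+1)I_B = 1.84 mA.
V_CE = V_CC − I_C·R_C − I_E·R_E = 24 − 1.82×5.6 − 1.84×1.2 = 11.6 V.
V_CE = 11.6 V > 0.2 V confirms active-region operation.

I_C ≈ 1.8 mA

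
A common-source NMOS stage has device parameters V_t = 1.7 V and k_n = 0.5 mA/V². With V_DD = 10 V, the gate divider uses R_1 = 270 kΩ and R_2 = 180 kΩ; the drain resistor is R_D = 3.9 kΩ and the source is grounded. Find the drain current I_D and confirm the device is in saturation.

I_D ≈ 1.3 mA

V_G = V_DD·R_2/(R_1+R_2) = 10×180/450 = 4 V. With the source grounded, V_GS = V_G = 4 V.
Assume saturation: I_D = (k_n/2)(V_GS − V_t)² = (0.5/2)×(4 − 1.7)² = 0.25×2.3² = 1.32 mA.
V_DS = V_DD − I_D·R_D = 10 − 1.32×3.9 = 4.84 V.
Saturation requires V_DS ≥ V_GS − V_t = 2.3 V; 4.84 ≥ 2.3 ✓.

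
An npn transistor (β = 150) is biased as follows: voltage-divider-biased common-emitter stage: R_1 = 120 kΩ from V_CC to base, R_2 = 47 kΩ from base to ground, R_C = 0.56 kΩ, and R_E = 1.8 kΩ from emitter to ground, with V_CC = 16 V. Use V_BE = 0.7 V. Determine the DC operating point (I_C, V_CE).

Thevenize the base divider: V_Th = V_CC·R_2/(R_1+R_2) = 16×47/167 = 4.5 V, R_Th = R_1‖R_2 = 33.8 kΩ.
Base-emitter loop: V_Th = I_B·R_Th + V_BE + (β+1)I_B·R_E, so I_B = (4.5 − 0.7) / (33.8 + 151×1.8) = 0.0124 mA.
I_C = β·I_B = 150×0.0124 = 1.87 mA, and I_E = (β+1)I_B = 1.88 mA.
V_CE = V_CC − I_C·R_C − I_E·R_E = 16 − 1.87×0.56 − 1.88×1.8 = 11.6 V.
V_CE = 11.6 V > 0.2 V confirms active-region operation.

I_C ≈ 1.9 mA, V_CE ≈ 12 V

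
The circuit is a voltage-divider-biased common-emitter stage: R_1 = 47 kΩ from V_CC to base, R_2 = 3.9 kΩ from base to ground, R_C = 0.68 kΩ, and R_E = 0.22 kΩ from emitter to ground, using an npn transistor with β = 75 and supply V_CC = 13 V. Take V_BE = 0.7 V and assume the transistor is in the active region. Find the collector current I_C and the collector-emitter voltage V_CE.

I_C ≈ 1.1 mA, V_CE ≈ 12 V

Thevenize the base divider: V_Th = V_CC·R_2/(R_1+R_2) = 13×3.9/50.9 = 0.996 V, R_Th = R_1‖R_2 = 3.6 kΩ.
Base-emitter loop: V_Th = I_B·R_Th + V_BE + (β+1)I_B·R_E, so I_B = (0.996 − 0.7) / (3.6 + 76×0.22) = 0.0146 mA.
I_C = β·I_B = 75×0.0146 = 1.09 mA, and I_E = (β+1)I_B = 1.11 mA.
V_CE = V_CC − I_C·R_C − I_E·R_E = 13 − 1.09×0.68 − 1.11×0.22 = 12 V.
V_CE = 12 V > 0.2 V confirms active-region operation.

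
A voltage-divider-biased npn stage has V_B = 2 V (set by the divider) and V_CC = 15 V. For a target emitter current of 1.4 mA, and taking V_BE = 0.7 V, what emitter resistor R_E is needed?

R_E ≈ 0.93 kΩ

V_E = V_B − V_BE = 2 − 0.7 = 1.3 V.
R_E = V_E / I_E = 1.3 / 1.4 = 0.929 kΩ.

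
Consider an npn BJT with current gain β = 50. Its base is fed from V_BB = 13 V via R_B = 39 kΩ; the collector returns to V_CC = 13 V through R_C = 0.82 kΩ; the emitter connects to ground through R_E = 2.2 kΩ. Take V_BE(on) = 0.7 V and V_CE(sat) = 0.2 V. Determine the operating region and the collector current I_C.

Assume active. Base-emitter loop: I_B = (V_BB − V_BE)/(R_B + (β+1)R_E) = (13 − 0.7)/(39 + 51×2.2) = 0.0813 mA.
I_C = β·I_B = 50×0.0813 = 4.07 mA.
V_CE = V_CC − I_C·R_C − I_E·R_E = 13 − 4.07×0.82 − 4.15×2.2 = 0.537 V > V_CE(sat), so the active-region assumption holds.

active; I_C ≈ 4.1 mA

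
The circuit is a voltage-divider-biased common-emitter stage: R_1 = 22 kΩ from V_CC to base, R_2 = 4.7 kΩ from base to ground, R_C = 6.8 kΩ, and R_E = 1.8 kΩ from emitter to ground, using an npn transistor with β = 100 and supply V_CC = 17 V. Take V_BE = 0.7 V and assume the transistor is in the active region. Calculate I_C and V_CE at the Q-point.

Thevenize the base divider: V_Th = V_CC·R_2/(R_1+R_2) = 17×4.7/26.7 = 2.99 V, R_Th = R_1‖R_2 = 3.87 kΩ.
Base-emitter loop: V_Th = I_B·R_Th + V_BE + (β+1)I_B·R_E, so I_B = (2.99 − 0.7) / (3.87 + 101×1.8) = 0.0123 mA.
I_C = β·I_B = 100×0.0123 = 1.23 mA, and I_E = (β+1)I_B = 1.25 mA.
V_CE = V_CC − I_C·R_C − I_E·R_E = 17 − 1.23×6.8 − 1.25×1.8 = 6.36 V.
V_CE = 6.36 V > 0.2 V confirms active-region operation.

I_C ≈ 1.2 mA, V_CE ≈ 6.4 V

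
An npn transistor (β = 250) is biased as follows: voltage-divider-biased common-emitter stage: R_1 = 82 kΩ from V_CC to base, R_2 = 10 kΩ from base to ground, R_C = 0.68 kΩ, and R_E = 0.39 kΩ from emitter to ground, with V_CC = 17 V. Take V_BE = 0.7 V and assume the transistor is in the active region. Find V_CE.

Thevenize the base divider: V_Th = V_CC·R_2/(R_1+R_2) = 17×10/92 = 1.85 V, R_Th = R_1‖R_2 = 8.91 kΩ.
Base-emitter loop: V_Th = I_B·R_Th + V_BE + (β+1)I_B·R_E, so I_B = (1.85 − 0.7) / (8.91 + 251×0.39) = 0.0107 mA.
I_C = β·I_B = 250×0.0107 = 2.69 mA, and I_E = (β+1)I_B = 2.7 mA.
V_CE = V_CC − I_C·R_C − I_E·R_E = 17 − 2.69×0.68 − 2.7×0.39 = 14.1 V.
V_CE = 14.1 V > 0.2 V confirms active-region operation.

V_CE ≈ 14 V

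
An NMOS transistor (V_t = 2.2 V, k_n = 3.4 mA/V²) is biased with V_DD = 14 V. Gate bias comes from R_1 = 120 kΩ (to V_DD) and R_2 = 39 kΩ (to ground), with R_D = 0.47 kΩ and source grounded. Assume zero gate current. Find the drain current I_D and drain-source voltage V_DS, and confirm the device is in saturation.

I_D ≈ 2.6 mA, V_DS ≈ 13 V

V_G = V_DD·R_2/(R_1+R_2) = 14×39/159 = 3.43 V. With the source grounded, V_GS = V_G = 3.43 V.
Assume saturation: I_D = (k_n/2)(V_GS − V_t)² = (3.4/2)×(3.43 − 2.2)² = 1.7×1.23² = 2.59 mA.
V_DS = V_DD − I_D·R_D = 14 − 2.59×0.47 = 12.8 V.
Saturation requires V_DS ≥ V_GS − V_t = 1.23 V; 12.8 ≥ 1.23 ✓.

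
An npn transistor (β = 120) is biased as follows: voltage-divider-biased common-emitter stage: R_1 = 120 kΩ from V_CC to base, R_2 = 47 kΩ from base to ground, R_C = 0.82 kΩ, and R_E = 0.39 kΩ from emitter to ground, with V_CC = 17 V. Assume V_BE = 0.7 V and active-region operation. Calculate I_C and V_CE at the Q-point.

I_C ≈ 6.1 mA, V_CE ≈ 9.7 V

Thevenize the base divider: V_Th = V_CC·R_2/(R_1+R_2) = 17×47/167 = 4.78 V, R_Th = R_1‖R_2 = 33.8 kΩ.
Base-emitter loop: V_Th = I_B·R_Th + V_BE + (β+1)I_B·R_E, so I_B = (4.78 − 0.7) / (33.8 + 121×0.39) = 0.0504 mA.
I_C = β·I_B = 120×0.0504 = 6.05 mA, and I_E = (β+1)I_B = 6.1 mA.
V_CE = V_CC − I_C·R_C − I_E·R_E = 17 − 6.05×0.82 − 6.1×0.39 = 9.66 V.
V_CE = 9.66 V > 0.2 V confirms active-region operation.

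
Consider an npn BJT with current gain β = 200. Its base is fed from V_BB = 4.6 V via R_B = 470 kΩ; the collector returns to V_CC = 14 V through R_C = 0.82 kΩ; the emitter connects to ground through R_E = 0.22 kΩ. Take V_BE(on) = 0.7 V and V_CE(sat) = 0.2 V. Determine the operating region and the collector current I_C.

active; I_C ≈ 1.5 mA

Assume active. Base-emitter loop: I_B = (V_BB − V_BE)/(R_B + (β+1)R_E) = (4.6 − 0.7)/(470 + 201×0.22) = 0.00758 mA.
I_C = β·I_B = 200×0.00758 = 1.52 mA.
V_CE = V_CC − I_C·R_C − I_E·R_E = 14 − 1.52×0.82 − 1.52×0.22 = 12.4 V > V_CE(sat), so the active-region assumption holds.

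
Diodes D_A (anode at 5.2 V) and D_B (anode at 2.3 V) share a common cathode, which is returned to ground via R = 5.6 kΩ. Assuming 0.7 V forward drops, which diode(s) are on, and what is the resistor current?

Assume both conduct. Then node N would need to be at both 5.2−0.7 = 4.5 V and 2.3−0.7 = 1.6 V, which is impossible.
Assume only D_A conducts: V_N = 5.2 − 0.7 = 4.5 V, so I_R = 4.5/5.6 = 0.804 mA.
Check D_B: its anode-to-cathode voltage is 2.3 − 4.5 = -2.2 V < 0.7 V, so it is off. The assumption is consistent.

Only D_A conducts; I_R ≈ 0.8 mA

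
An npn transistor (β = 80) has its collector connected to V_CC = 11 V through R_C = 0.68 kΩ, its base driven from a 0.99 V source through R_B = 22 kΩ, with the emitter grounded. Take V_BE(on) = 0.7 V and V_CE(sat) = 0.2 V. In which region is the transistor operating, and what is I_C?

Assume active. Base-emitter loop: I_B = (V_BB − V_BE)/R_B = (0.99 − 0.7)/22 = 0.0132 mA.
I_C = β·I_B = 80×0.0132 = 1.05 mA.
V_CE = V_CC − I_C·R_C = 11 − 1.05×0.68 = 10.3 V > V_CE(sat), so the active-region assumption holds.

active; I_C ≈ 1.1 mA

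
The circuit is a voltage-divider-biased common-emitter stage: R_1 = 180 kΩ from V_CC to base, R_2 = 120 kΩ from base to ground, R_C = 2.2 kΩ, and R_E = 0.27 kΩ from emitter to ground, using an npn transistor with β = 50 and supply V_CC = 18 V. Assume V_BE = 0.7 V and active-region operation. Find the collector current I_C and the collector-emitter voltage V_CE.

I_C ≈ 3.8 mA, V_CE ≈ 8.6 V

Thevenize the base divider: V_Th = V_CC·R_2/(R_1+R_2) = 18×120/300 = 7.2 V, R_Th = R_1‖R_2 = 72 kΩ.
Base-emitter loop: V_Th = I_B·R_Th + V_BE + (β+1)I_B·R_E, so I_B = (7.2 − 0.7) / (72 + 51×0.27) = 0.0758 mA.
I_C = β·I_B = 50×0.0758 = 3.79 mA, and I_E = (β+1)I_B = 3.86 mA.
V_CE = V_CC − I_C·R_C − I_E·R_E = 18 − 3.79×2.2 − 3.86×0.27 = 8.62 V.
V_CE = 8.62 V > 0.2 V confirms active-region operation.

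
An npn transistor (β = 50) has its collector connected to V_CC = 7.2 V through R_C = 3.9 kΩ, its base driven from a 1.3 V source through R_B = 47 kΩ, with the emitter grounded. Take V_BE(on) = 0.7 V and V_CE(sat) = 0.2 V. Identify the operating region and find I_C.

active; I_C ≈ 0.64 mA

Assume active. Base-emitter loop: I_B = (V_BB − V_BE)/R_B = (1.3 − 0.7)/47 = 0.0128 mA.
I_C = β·I_B = 50×0.0128 = 0.638 mA.
V_CE = V_CC − I_C·R_C = 7.2 − 0.638×3.9 = 4.71 V > V_CE(sat), so the active-region assumption holds.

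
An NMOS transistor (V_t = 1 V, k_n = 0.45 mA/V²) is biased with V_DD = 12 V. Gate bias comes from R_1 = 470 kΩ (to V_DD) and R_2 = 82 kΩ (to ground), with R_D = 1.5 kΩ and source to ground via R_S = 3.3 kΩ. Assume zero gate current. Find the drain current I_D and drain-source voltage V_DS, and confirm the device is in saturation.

I_D ≈ 0.069 mA, V_DS ≈ 12 V

V_G = V_DD·R_2/(R_1+R_2) = 12×82/552 = 1.78 V.
Assume saturation: I_D = (k_n/2)(V_GS − V_t)² with V_GS = V_G − I_D·R_S = 1.78 − 3.3·I_D.
Substituting gives 2.45·I_D² − 2.16·I_D + 0.138 = 0, with roots I_D = 0.0692 or 0.813 mA.
The root I_D = 0.813 mA gives V_GS = -0.901 V ≤ V_t, so take I_D = 0.0692 mA.
Then V_GS = 1.55 V and V_DS = V_DD − I_D(R_D+R_S) = 12 − 0.0692×4.8 = 11.7 V.
Saturation requires V_DS ≥ V_GS − V_t = 0.554 V; 11.7 ≥ 0.554 ✓.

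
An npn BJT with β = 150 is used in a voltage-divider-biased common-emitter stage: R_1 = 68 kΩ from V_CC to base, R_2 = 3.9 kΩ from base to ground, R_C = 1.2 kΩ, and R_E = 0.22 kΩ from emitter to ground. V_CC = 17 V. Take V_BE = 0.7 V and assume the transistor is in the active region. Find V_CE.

Thevenize the base divider: V_Th = V_CC·R_2/(R_1+R_2) = 17×3.9/71.9 = 0.922 V, R_Th = R_1‖R_2 = 3.69 kΩ.
Base-emitter loop: V_Th = I_B·R_Th + V_BE + (β+1)I_B·R_E, so I_B = (0.922 − 0.7) / (3.69 + 151×0.22) = 0.00602 mA.
I_C = β·I_B = 150×0.00602 = 0.903 mA, and I_E = (β+1)I_B = 0.909 mA.
V_CE = V_CC − I_C·R_C − I_E·R_E = 17 − 0.903×1.2 − 0.909×0.22 = 15.7 V.
V_CE = 15.7 V > 0.2 V confirms active-region operation.

V_CE ≈ 16 V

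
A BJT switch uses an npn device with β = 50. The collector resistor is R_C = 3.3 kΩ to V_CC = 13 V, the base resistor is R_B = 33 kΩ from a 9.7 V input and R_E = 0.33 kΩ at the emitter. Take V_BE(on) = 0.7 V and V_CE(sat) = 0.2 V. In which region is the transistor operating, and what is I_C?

saturation; I_C ≈ 3.5 mA

Assume active: I_B = (9.7 − 0.7)/(33 + 51×0.33) = 0.181 mA, I_C = β·I_B = 9.03 mA.
Then V_CE = 13 − 9.03×3.3 − 9.21×0.33 = -19.8 V < 0.2 V — the active assumption fails.
Re-solve with V_CE = 0.2 V. KCL at the emitter: V_E/R_E = (V_BB−0.7−V_E)/R_B + (V_CC−0.2−V_E)/R_C, giving V_E = 1.23 V.
I_C = (V_CC − 0.2 − V_E)/R_C = (12.8 − 1.23)/3.3 = 3.5 mA.
Check: I_B = (9 − 1.23)/33 = 0.235 mA, and β·I_B = 11.8 mA > I_C, confirming saturation.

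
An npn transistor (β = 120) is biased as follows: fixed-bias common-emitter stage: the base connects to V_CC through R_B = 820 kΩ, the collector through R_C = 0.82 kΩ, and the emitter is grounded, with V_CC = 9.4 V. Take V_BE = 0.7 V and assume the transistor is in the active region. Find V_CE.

V_CE ≈ 8.4 V

Base loop: V_CC = I_B·R_B + V_BE, so I_B = (9.4 − 0.7)/820 kΩ = 0.0106 mA.
In the active region I_C = β·I_B = 120 × 0.0106 = 1.27 mA.
Collector loop: V_CE = V_CC − I_C·R_C = 9.4 − 1.27×0.82 = 8.36 V.
Since V_CE = 8.36 V > V_CE(sat) ≈ 0.2 V, the transistor is in the active region as assumed.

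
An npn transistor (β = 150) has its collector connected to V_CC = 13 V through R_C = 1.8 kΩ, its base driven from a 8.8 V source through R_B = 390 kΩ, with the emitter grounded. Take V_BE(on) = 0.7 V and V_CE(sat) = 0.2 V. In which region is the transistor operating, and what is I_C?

active; I_C ≈ 3.1 mA

Assume active. Base-emitter loop: I_B = (V_BB − V_BE)/R_B = (8.8 − 0.7)/390 = 0.0208 mA.
I_C = β·I_B = 150×0.0208 = 3.12 mA.
V_CE = V_CC − I_C·R_C = 13 − 3.12×1.8 = 7.39 V > V_CE(sat), so the active-region assumption holds.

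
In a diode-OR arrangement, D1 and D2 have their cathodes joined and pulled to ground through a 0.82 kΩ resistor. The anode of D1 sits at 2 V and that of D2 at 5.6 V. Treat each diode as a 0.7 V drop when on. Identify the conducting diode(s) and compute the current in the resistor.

Assume both conduct. Then node N would need to be at both 2−0.7 = 1.3 V and 5.6−0.7 = 4.9 V, which is impossible.
Assume only D2 conducts: V_N = 5.6 − 0.7 = 4.9 V, so I_R = 4.9/0.82 = 5.98 mA.
Check D1: its anode-to-cathode voltage is 2 − 4.9 = -2.9 V < 0.7 V, so it is off. The assumption is consistent.

Only D2 conducts; I_R ≈ 6 mA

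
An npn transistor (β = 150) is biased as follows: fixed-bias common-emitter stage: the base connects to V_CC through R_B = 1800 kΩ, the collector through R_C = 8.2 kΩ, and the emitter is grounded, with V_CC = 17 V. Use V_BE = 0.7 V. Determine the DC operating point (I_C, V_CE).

Base loop: V_CC = I_B·R_B + V_BE, so I_B = (17 − 0.7)/1800 kΩ = 0.00906 mA.
In the active region I_C = β·I_B = 150 × 0.00906 = 1.36 mA.
Collector loop: V_CE = V_CC − I_C·R_C = 17 − 1.36×8.2 = 5.86 V.
Since V_CE = 5.86 V > V_CE(sat) ≈ 0.2 V, the transistor is in the active region as assumed.

I_C ≈ 1.4 mA, V_CE ≈ 5.9 V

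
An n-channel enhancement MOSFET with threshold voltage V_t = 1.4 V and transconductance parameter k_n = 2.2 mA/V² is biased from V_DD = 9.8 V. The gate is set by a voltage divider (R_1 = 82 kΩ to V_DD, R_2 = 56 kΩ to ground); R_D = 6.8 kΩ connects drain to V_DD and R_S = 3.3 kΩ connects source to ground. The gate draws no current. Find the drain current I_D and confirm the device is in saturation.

V_G = V_DD·R_2/(R_1+R_2) = 9.8×56/138 = 3.98 V.
Assume saturation: I_D = (k_n/2)(V_GS − V_t)² with V_GS = V_G − I_D·R_S = 3.98 − 3.3·I_D.
Substituting gives 12·I_D² − 19.7·I_D + 7.3 = 0, with roots I_D = 0.564 or 1.08 mA.
The root I_D = 1.08 mA gives V_GS = 0.409 V ≤ V_t, so take I_D = 0.564 mA.
Then V_GS = 2.12 V and V_DS = V_DD − I_D(R_D+R_S) = 9.8 − 0.564×10.1 = 4.1 V.
Saturation requires V_DS ≥ V_GS − V_t = 0.716 V; 4.1 ≥ 0.716 ✓.

I_D ≈ 0.56 mA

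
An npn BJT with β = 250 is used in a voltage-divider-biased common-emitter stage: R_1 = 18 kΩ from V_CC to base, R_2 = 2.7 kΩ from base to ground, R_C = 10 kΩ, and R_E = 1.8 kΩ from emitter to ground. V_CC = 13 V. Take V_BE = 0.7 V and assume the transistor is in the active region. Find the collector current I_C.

Thevenize the base divider: V_Th = V_CC·R_2/(R_1+R_2) = 13×2.7/20.7 = 1.7 V, R_Th = R_1‖R_2 = 2.35 kΩ.
Base-emitter loop: V_Th = I_B·R_Th + V_BE + (β+1)I_B·R_E, so I_B = (1.7 − 0.7) / (2.35 + 251×1.8) = 0.00219 mA.
I_C = β·I_B = 250×0.00219 = 0.548 mA, and I_E = (β+1)I_B = 0.55 mA.
V_CE = V_CC − I_C·R_C − I_E·R_E = 13 − 0.548×10 − 0.55×1.8 = 6.53 V.
V_CE = 6.53 V > 0.2 V confirms active-region operation.

I_C ≈ 0.55 mA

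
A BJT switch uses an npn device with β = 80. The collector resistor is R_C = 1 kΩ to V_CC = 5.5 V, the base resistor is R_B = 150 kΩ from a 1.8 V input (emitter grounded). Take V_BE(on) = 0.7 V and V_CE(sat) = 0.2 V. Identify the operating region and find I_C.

active; I_C ≈ 0.59 mA

Assume active. Base-emitter loop: I_B = (V_BB − V_BE)/R_B = (1.8 − 0.7)/150 = 0.00733 mA.
I_C = β·I_B = 80×0.00733 = 0.587 mA.
V_CE = V_CC − I_C·R_C = 5.5 − 0.587×1 = 4.91 V > V_CE(sat), so the active-region assumption holds.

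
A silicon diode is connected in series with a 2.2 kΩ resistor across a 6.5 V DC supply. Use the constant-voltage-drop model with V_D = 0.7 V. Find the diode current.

I ≈ 2.6 mA

KVL around the loop: 6.5 = V_D + I·R = 0.7 + I × 2.2 kΩ.
So I = (6.5 − 0.7) / 2.2 kΩ = 5.8 / 2.2 = 2.64 mA.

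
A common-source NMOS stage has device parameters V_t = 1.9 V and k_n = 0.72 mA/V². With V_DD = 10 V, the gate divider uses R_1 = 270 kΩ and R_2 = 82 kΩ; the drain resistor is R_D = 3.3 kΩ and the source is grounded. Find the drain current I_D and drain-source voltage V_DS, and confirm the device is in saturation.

V_G = V_DD·R_2/(R_1+R_2) = 10×82/352 = 2.33 V. With the source grounded, V_GS = V_G = 2.33 V.
Assume saturation: I_D = (k_n/2)(V_GS − V_t)² = (0.72/2)×(2.33 − 1.9)² = 0.36×0.43² = 0.0664 mA.
V_DS = V_DD − I_D·R_D = 10 − 0.0664×3.3 = 9.78 V.
Saturation requires V_DS ≥ V_GS − V_t = 0.43 V; 9.78 ≥ 0.43 ✓.

I_D ≈ 0.066 mA, V_DS ≈ 9.8 V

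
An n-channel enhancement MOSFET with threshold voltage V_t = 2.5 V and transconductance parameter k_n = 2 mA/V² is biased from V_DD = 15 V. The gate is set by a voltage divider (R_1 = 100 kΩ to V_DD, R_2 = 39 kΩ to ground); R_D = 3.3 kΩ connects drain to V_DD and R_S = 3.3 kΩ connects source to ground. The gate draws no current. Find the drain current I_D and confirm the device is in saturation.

I_D ≈ 0.34 mA

V_G = V_DD·R_2/(R_1+R_2) = 15×39/139 = 4.21 V.
Assume saturation: I_D = (k_n/2)(V_GS − V_t)² with V_GS = V_G − I_D·R_S = 4.21 − 3.3·I_D.
Substituting gives 10.9·I_D² − 12.3·I_D + 2.92 = 0, with roots I_D = 0.341 or 0.787 mA.
The root I_D = 0.787 mA gives V_GS = 1.61 V ≤ V_t, so take I_D = 0.341 mA.
Then V_GS = 3.08 V and V_DS = V_DD − I_D(R_D+R_S) = 15 − 0.341×6.6 = 12.8 V.
Saturation requires V_DS ≥ V_GS − V_t = 0.584 V; 12.8 ≥ 0.584 ✓.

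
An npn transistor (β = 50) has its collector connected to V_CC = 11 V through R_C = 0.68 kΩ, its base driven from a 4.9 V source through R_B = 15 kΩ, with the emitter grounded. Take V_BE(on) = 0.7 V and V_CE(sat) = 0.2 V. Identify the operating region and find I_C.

Assume active. Base-emitter loop: I_B = (V_BB − V_BE)/R_B = (4.9 − 0.7)/15 = 0.28 mA.
I_C = β·I_B = 50×0.28 = 14 mA.
V_CE = V_CC − I_C·R_C = 11 − 14×0.68 = 1.48 V > V_CE(sat), so the active-region assumption holds.

active; I_C ≈ 14 mA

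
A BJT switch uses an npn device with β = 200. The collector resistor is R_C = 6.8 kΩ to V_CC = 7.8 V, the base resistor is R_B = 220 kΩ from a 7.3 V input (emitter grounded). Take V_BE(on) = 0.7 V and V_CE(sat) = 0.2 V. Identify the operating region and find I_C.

Assume active: I_B = (7.3 − 0.7)/220 = 0.03 mA, giving I_C = β·I_B = 6 mA.
But then V_CE = 7.8 − 6×6.8 = -33 V < V_CE(sat) = 0.2 V — impossible in the active region.
So the transistor is saturated. With V_CE = 0.2 V, I_C = (V_CC − 0.2)/R_C = 7.6/6.8 = 1.12 mA.
Check: β·I_B = 6 mA > I_C = 1.12 mA, confirming saturation.

saturation; I_C ≈ 1.1 mA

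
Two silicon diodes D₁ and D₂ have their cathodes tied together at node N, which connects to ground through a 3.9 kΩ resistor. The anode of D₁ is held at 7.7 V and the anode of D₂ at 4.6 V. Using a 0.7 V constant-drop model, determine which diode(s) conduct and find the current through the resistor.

Assume both conduct. Then node N would need to be at both 7.7−0.7 = 7 V and 4.6−0.7 = 3.9 V, which is impossible.
Assume only D₁ conducts: V_N = 7.7 − 0.7 = 7 V, so I_R = 7/3.9 = 1.79 mA.
Check D₂: its anode-to-cathode voltage is 4.6 − 7 = -2.4 V < 0.7 V, so it is off. The assumption is consistent.

Only D₁ conducts; I_R ≈ 1.8 mA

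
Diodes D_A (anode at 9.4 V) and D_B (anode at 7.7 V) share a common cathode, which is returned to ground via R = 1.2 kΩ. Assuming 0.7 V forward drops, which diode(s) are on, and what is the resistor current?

Only D_A conducts; I_R ≈ 7.3 mA

Assume both conduct. Then node N would need to be at both 9.4−0.7 = 8.7 V and 7.7−0.7 = 7 V, which is impossible.
Assume only D_A conducts: V_N = 9.4 − 0.7 = 8.7 V, so I_R = 8.7/1.2 = 7.25 mA.
Check D_B: its anode-to-cathode voltage is 7.7 − 8.7 = -1 V < 0.7 V, so it is off. The assumption is consistent.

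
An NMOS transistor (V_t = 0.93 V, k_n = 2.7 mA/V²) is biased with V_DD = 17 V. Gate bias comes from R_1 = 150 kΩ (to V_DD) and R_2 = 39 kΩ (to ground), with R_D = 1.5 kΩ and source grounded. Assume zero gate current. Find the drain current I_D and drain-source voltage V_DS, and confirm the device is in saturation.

V_G = V_DD·R_2/(R_1+R_2) = 17×39/189 = 3.51 V. With the source grounded, V_GS = V_G = 3.51 V.
Assume saturation: I_D = (k_n/2)(V_GS − V_t)² = (2.7/2)×(3.51 − 0.93)² = 1.35×2.58² = 8.97 mA.
V_DS = V_DD − I_D·R_D = 17 − 8.97×1.5 = 3.54 V.
Saturation requires V_DS ≥ V_GS − V_t = 2.58 V; 3.54 ≥ 2.58 ✓.

I_D ≈ 9 mA, V_DS ≈ 3.5 V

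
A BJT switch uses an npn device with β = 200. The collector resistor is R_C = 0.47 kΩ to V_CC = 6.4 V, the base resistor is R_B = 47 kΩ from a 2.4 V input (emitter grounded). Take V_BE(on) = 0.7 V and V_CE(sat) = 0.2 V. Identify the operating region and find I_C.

active; I_C ≈ 7.2 mA

Assume active. Base-emitter loop: I_B = (V_BB − V_BE)/R_B = (2.4 − 0.7)/47 = 0.0362 mA.
I_C = β·I_B = 200×0.0362 = 7.23 mA.
V_CE = V_CC − I_C·R_C = 6.4 − 7.23×0.47 = 3 V > V_CE(sat), so the active-region assumption holds.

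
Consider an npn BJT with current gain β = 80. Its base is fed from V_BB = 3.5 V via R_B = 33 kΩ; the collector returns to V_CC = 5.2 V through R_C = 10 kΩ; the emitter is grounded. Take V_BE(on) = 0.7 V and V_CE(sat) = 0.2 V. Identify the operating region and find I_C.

saturation; I_C ≈ 0.5 mA

Assume active: I_B = (3.5 − 0.7)/33 = 0.0848 mA, giving I_C = β·I_B = 6.79 mA.
But then V_CE = 5.2 − 6.79×10 = -62.7 V < V_CE(sat) = 0.2 V — impossible in the active region.
So the transistor is saturated. With V_CE = 0.2 V, I_C = (V_CC − 0.2)/R_C = 5/10 = 0.5 mA.
Check: β·I_B = 6.79 mA > I_C = 0.5 mA, confirming saturation.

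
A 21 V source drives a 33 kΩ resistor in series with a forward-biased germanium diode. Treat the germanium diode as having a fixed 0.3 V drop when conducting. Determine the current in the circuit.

I ≈ 0.63 mA

KVL around the loop: 21 = V_D + I·R = 0.3 + I × 33 kΩ.
So I = (21 − 0.3) / 33 kΩ = 20.7 / 33 = 0.627 mA.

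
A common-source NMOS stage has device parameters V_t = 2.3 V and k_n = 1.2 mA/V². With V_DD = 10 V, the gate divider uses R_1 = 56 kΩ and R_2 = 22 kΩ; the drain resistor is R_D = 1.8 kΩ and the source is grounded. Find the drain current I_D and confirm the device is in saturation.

V_G = V_DD·R_2/(R_1+R_2) = 10×22/78 = 2.82 V. With the source grounded, V_GS = V_G = 2.82 V.
Assume saturation: I_D = (k_n/2)(V_GS − V_t)² = (1.2/2)×(2.82 − 2.3)² = 0.6×0.521² = 0.163 mA.
V_DS = V_DD − I_D·R_D = 10 − 0.163×1.8 = 9.71 V.
Saturation requires V_DS ≥ V_GS − V_t = 0.521 V; 9.71 ≥ 0.521 ✓.

I_D ≈ 0.16 mA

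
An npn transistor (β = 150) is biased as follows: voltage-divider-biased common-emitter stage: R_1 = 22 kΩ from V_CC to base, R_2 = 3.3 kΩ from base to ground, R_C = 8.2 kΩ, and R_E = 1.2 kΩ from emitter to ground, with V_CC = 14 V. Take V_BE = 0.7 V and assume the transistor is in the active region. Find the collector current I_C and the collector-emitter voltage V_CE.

Thevenize the base divider: V_Th = V_CC·R_2/(R_1+R_2) = 14×3.3/25.3 = 1.83 V, R_Th = R_1‖R_2 = 2.87 kΩ.
Base-emitter loop: V_Th = I_B·R_Th + V_BE + (β+1)I_B·R_E, so I_B = (1.83 − 0.7) / (2.87 + 151×1.2) = 0.00612 mA.
I_C = β·I_B = 150×0.00612 = 0.918 mA, and I_E = (β+1)I_B = 0.924 mA.
V_CE = V_CC − I_C·R_C − I_E·R_E = 14 − 0.918×8.2 − 0.924×1.2 = 5.37 V.
V_CE = 5.37 V > 0.2 V confirms active-region operation.

I_C ≈ 0.92 mA, V_CE ≈ 5.4 V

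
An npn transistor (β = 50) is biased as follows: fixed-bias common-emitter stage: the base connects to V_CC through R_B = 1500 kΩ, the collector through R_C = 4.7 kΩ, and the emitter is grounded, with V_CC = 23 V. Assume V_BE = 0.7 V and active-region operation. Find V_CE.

V_CE ≈ 20 V

Base loop: V_CC = I_B·R_B + V_BE, so I_B = (23 − 0.7)/1500 kΩ = 0.0149 mA.
In the active region I_C = β·I_B = 50 × 0.0149 = 0.743 mA.
Collector loop: V_CE = V_CC − I_C·R_C = 23 − 0.743×4.7 = 19.5 V.
Since V_CE = 19.5 V > V_CE(sat) ≈ 0.2 V, the transistor is in the active region as assumed.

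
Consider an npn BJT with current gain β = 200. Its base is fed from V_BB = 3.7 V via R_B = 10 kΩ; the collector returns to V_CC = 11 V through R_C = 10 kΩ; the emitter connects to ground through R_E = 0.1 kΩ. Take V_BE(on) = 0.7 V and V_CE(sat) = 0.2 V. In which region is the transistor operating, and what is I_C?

Assume active: I_B = (3.7 − 0.7)/(10 + 201×0.1) = 0.0997 mA, I_C = β·I_B = 19.9 mA.
Then V_CE = 11 − 19.9×10 − 20×0.1 = -190 V < 0.2 V — the active assumption fails.
Re-solve with V_CE = 0.2 V. KCL at the emitter: V_E/R_E = (V_BB−0.7−V_E)/R_B + (V_CC−0.2−V_E)/R_C, giving V_E = 0.135 V.
I_C = (V_CC − 0.2 − V_E)/R_C = (10.8 − 0.135)/10 = 1.07 mA.
Check: I_B = (3 − 0.135)/10 = 0.286 mA, and β·I_B = 57.3 mA > I_C, confirming saturation.

saturation; I_C ≈ 1.1 mA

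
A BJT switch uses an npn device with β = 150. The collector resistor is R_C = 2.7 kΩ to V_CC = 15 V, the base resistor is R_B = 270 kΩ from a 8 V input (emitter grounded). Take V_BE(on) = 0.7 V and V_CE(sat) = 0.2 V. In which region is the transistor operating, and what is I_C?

active; I_C ≈ 4.1 mA

Assume active. Base-emitter loop: I_B = (V_BB − V_BE)/R_B = (8 − 0.7)/270 = 0.027 mA.
I_C = β·I_B = 150×0.027 = 4.06 mA.
V_CE = V_CC − I_C·R_C = 15 − 4.06×2.7 = 4.05 V > V_CE(sat), so the active-region assumption holds.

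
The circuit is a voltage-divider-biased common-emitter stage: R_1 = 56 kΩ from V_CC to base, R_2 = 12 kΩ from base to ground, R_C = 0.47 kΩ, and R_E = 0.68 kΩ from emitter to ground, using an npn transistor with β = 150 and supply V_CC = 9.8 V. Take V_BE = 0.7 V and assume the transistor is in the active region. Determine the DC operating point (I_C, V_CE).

I_C ≈ 1.4 mA, V_CE ≈ 8.2 V

Thevenize the base divider: V_Th = V_CC·R_2/(R_1+R_2) = 9.8×12/68 = 1.73 V, R_Th = R_1‖R_2 = 9.88 kΩ.
Base-emitter loop: V_Th = I_B·R_Th + V_BE + (β+1)I_B·R_E, so I_B = (1.73 − 0.7) / (9.88 + 151×0.68) = 0.00915 mA.
I_C = β·I_B = 150×0.00915 = 1.37 mA, and I_E = (β+1)I_B = 1.38 mA.
V_CE = V_CC − I_C·R_C − I_E·R_E = 9.8 − 1.37×0.47 − 1.38×0.68 = 8.22 V.
V_CE = 8.22 V > 0.2 V confirms active-region operation.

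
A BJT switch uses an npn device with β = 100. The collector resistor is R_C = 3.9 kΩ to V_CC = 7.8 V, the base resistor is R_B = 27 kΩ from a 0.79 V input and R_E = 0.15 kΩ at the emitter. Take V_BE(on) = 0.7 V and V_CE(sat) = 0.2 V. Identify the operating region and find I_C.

active; I_C ≈ 0.21 mA

Assume active. Base-emitter loop: I_B = (V_BB − V_BE)/(R_B + (β+1)R_E) = (0.79 − 0.7)/(27 + 101×0.15) = 0.00214 mA.
I_C = β·I_B = 100×0.00214 = 0.214 mA.
V_CE = V_CC − I_C·R_C − I_E·R_E = 7.8 − 0.214×3.9 − 0.216×0.15 = 6.93 V > V_CE(sat), so the active-region assumption holds.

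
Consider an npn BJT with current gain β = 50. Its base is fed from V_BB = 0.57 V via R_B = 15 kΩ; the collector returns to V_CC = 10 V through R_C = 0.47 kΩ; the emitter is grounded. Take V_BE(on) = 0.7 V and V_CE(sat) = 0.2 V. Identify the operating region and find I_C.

cutoff; I_C ≈ 0

V_BB = 0.57 V ≤ V_BE(on) = 0.7 V, so the base-emitter junction is not forward biased.
The transistor is in cutoff: I_B = I_C = 0.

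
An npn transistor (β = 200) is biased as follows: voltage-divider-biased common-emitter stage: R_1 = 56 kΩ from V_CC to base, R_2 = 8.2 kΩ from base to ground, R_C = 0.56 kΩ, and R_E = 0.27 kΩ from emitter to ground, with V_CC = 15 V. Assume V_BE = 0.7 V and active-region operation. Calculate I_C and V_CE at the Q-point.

Thevenize the base divider: V_Th = V_CC·R_2/(R_1+R_2) = 15×8.2/64.2 = 1.92 V, R_Th = R_1‖R_2 = 7.15 kΩ.
Base-emitter loop: V_Th = I_B·R_Th + V_BE + (β+1)I_B·R_E, so I_B = (1.92 − 0.7) / (7.15 + 201×0.27) = 0.0198 mA.
I_C = β·I_B = 200×0.0198 = 3.96 mA, and I_E = (β+1)I_B = 3.98 mA.
V_CE = V_CC − I_C·R_C − I_E·R_E = 15 − 3.96×0.56 − 3.98×0.27 = 11.7 V.
V_CE = 11.7 V > 0.2 V confirms active-region operation.

I_C ≈ 4 mA, V_CE ≈ 12 V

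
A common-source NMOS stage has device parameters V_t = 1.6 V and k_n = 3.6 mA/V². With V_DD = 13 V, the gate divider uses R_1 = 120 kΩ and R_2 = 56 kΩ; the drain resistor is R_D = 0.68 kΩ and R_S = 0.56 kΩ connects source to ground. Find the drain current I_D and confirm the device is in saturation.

V_G = V_DD·R_2/(R_1+R_2) = 13×56/176 = 4.14 V.
Assume saturation: I_D = (k_n/2)(V_GS − V_t)² with V_GS = V_G − I_D·R_S = 4.14 − 0.56·I_D.
Substituting gives 0.564·I_D² − 6.11·I_D + 11.6 = 0, with roots I_D = 2.45 or 8.38 mA.
The root I_D = 8.38 mA gives V_GS = -0.558 V ≤ V_t, so take I_D = 2.45 mA.
Then V_GS = 2.77 V and V_DS = V_DD − I_D(R_D+R_S) = 13 − 2.45×1.24 = 9.97 V.
Saturation requires V_DS ≥ V_GS − V_t = 1.17 V; 9.97 ≥ 1.17 ✓.

I_D ≈ 2.4 mA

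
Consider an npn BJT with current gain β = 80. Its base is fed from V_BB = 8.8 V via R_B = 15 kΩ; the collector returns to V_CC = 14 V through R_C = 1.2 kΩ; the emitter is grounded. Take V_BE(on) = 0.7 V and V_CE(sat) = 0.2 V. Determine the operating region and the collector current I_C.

Assume active: I_B = (8.8 − 0.7)/15 = 0.54 mA, giving I_C = β·I_B = 43.2 mA.
But then V_CE = 14 − 43.2×1.2 = -37.8 V < V_CE(sat) = 0.2 V — impossible in the active region.
So the transistor is saturated. With V_CE = 0.2 V, I_C = (V_CC − 0.2)/R_C = 13.8/1.2 = 11.5 mA.
Check: β·I_B = 43.2 mA > I_C = 11.5 mA, confirming saturation.

saturation; I_C ≈ 12 mA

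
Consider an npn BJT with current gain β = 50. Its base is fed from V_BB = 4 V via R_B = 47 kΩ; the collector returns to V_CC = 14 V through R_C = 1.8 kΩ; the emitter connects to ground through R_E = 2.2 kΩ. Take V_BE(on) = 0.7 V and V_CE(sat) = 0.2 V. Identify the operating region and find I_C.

active; I_C ≈ 1 mA

Assume active. Base-emitter loop: I_B = (V_BB − V_BE)/(R_B + (β+1)R_E) = (4 − 0.7)/(47 + 51×2.2) = 0.0207 mA.
I_C = β·I_B = 50×0.0207 = 1.04 mA.
V_CE = V_CC − I_C·R_C − I_E·R_E = 14 − 1.04×1.8 − 1.06×2.2 = 9.81 V > V_CE(sat), so the active-region assumption holds.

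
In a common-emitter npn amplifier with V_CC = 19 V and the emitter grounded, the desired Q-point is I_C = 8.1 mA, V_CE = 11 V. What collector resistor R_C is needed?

R_C ≈ 0.99 kΩ

Collector loop: V_CC = I_C·R_C + V_CE.
R_C = (V_CC − V_CE)/I_C = (19 − 11)/8.1 = 0.988 kΩ.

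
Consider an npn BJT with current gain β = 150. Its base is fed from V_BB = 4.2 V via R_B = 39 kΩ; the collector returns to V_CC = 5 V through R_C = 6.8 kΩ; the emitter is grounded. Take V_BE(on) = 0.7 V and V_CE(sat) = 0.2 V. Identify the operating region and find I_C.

Assume active: I_B = (4.2 − 0.7)/39 = 0.0897 mA, giving I_C = β·I_B = 13.5 mA.
But then V_CE = 5 − 13.5×6.8 = -86.5 V < V_CE(sat) = 0.2 V — impossible in the active region.
So the transistor is saturated. With V_CE = 0.2 V, I_C = (V_CC − 0.2)/R_C = 4.8/6.8 = 0.706 mA.
Check: β·I_B = 13.5 mA > I_C = 0.706 mA, confirming saturation.

saturation; I_C ≈ 0.71 mA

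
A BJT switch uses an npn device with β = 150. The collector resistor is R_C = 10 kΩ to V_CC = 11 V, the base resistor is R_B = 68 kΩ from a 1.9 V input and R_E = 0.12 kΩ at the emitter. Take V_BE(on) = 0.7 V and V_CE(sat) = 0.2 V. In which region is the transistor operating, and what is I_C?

saturation; I_C ≈ 1.1 mA

Assume active: I_B = (1.9 − 0.7)/(68 + 151×0.12) = 0.0139 mA, I_C = β·I_B = 2.09 mA.
Then V_CE = 11 − 2.09×10 − 2.1×0.12 = -10.2 V < 0.2 V — the active assumption fails.
Re-solve with V_CE = 0.2 V. KCL at the emitter: V_E/R_E = (V_BB−0.7−V_E)/R_B + (V_CC−0.2−V_E)/R_C, giving V_E = 0.13 V.
I_C = (V_CC − 0.2 − V_E)/R_C = (10.8 − 0.13)/10 = 1.07 mA.
Check: I_B = (1.2 − 0.13)/68 = 0.0157 mA, and β·I_B = 2.36 mA > I_C, confirming saturation.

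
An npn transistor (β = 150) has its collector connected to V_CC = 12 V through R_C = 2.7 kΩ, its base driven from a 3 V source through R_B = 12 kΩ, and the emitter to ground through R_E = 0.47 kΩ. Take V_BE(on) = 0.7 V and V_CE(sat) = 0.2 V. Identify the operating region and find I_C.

saturation; I_C ≈ 3.7 mA

Assume active: I_B = (3 − 0.7)/(12 + 151×0.47) = 0.0277 mA, I_C = β·I_B = 4.16 mA.
Then V_CE = 12 − 4.16×2.7 − 4.19×0.47 = -1.19 V < 0.2 V — the active assumption fails.
Re-solve with V_CE = 0.2 V. KCL at the emitter: V_E/R_E = (V_BB−0.7−V_E)/R_B + (V_CC−0.2−V_E)/R_C, giving V_E = 1.77 V.
I_C = (V_CC − 0.2 − V_E)/R_C = (11.8 − 1.77)/2.7 = 3.72 mA.
Check: I_B = (2.3 − 1.77)/12 = 0.0444 mA, and β·I_B = 6.66 mA > I_C, confirming saturation.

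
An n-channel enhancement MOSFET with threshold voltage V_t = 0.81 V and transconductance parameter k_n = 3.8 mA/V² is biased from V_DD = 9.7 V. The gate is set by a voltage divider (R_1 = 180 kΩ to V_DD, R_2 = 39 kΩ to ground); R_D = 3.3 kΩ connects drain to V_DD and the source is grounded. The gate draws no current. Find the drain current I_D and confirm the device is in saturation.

I_D ≈ 1.6 mA

V_G = V_DD·R_2/(R_1+R_2) = 9.7×39/219 = 1.73 V. With the source grounded, V_GS = V_G = 1.73 V.
Assume saturation: I_D = (k_n/2)(V_GS − V_t)² = (3.8/2)×(1.73 − 0.81)² = 1.9×0.917² = 1.6 mA.
V_DS = V_DD − I_D·R_D = 9.7 − 1.6×3.3 = 4.42 V.
Saturation requires V_DS ≥ V_GS − V_t = 0.917 V; 4.42 ≥ 0.917 ✓.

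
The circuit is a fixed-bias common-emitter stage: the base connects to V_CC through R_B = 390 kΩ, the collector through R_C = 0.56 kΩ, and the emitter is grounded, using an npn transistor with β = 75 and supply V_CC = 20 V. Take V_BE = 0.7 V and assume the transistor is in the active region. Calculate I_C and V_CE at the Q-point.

I_C ≈ 3.7 mA, V_CE ≈ 18 V

Base loop: V_CC = I_B·R_B + V_BE, so I_B = (20 − 0.7)/390 kΩ = 0.0495 mA.
In the active region I_C = β·I_B = 75 × 0.0495 = 3.71 mA.
Collector loop: V_CE = V_CC − I_C·R_C = 20 − 3.71×0.56 = 17.9 V.
Since V_CE = 17.9 V > V_CE(sat) ≈ 0.2 V, the transistor is in the active region as assumed.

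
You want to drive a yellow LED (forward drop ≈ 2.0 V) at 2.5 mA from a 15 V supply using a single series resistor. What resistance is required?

The resistor drops V_S − V_D = 15 − 2.0 = 13 V at 2.5 mA.
R = 13 V / 2.5 mA = 5.2 kΩ.

R ≈ 5.2 kΩ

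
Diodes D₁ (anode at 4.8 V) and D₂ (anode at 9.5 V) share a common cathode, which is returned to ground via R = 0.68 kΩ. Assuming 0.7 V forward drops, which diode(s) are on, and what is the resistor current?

Assume both conduct. Then node N would need to be at both 4.8−0.7 = 4.1 V and 9.5−0.7 = 8.8 V, which is impossible.
Assume only D₂ conducts: V_N = 9.5 − 0.7 = 8.8 V, so I_R = 8.8/0.68 = 12.9 mA.
Check D₁: its anode-to-cathode voltage is 4.8 − 8.8 = -4 V < 0.7 V, so it is off. The assumption is consistent.

Only D₂ conducts; I_R ≈ 13 mA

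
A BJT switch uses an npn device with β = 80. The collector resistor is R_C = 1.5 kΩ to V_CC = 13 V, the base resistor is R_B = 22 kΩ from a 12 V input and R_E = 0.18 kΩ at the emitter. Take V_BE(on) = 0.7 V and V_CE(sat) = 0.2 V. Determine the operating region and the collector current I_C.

saturation; I_C ≈ 7.6 mA

Assume active: I_B = (12 − 0.7)/(22 + 81×0.18) = 0.309 mA, I_C = β·I_B = 24.7 mA.
Then V_CE = 13 − 24.7×1.5 − 25×0.18 = -28.6 V < 0.2 V — the active assumption fails.
Re-solve with V_CE = 0.2 V. KCL at the emitter: V_E/R_E = (V_BB−0.7−V_E)/R_B + (V_CC−0.2−V_E)/R_C, giving V_E = 1.44 V.
I_C = (V_CC − 0.2 − V_E)/R_C = (12.8 − 1.44)/1.5 = 7.57 mA.
Check: I_B = (11.3 − 1.44)/22 = 0.448 mA, and β·I_B = 35.8 mA > I_C, confirming saturation.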